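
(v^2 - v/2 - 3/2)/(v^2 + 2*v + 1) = (v - 3/2)/(v + 1)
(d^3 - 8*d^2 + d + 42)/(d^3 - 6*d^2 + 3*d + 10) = (d^3 - 8*d^2 + d + 42)/(d^3 - 6*d^2 + 3*d + 10)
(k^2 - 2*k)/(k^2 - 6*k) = (k - 2)/(k - 6)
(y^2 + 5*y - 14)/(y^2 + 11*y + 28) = (y - 2)/(y + 4)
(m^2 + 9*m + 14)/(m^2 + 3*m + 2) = (m + 7)/(m + 1)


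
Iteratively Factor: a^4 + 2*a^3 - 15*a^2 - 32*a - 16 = (a + 1)*(a^3 + a^2 - 16*a - 16) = (a - 4)*(a + 1)*(a^2 + 5*a + 4) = (a - 4)*(a + 1)*(a + 4)*(a + 1)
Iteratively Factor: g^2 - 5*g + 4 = (g - 1)*(g - 4)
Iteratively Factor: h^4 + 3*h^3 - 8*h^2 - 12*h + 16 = (h - 1)*(h^3 + 4*h^2 - 4*h - 16) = (h - 1)*(h + 4)*(h^2 - 4) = (h - 2)*(h - 1)*(h + 4)*(h + 2)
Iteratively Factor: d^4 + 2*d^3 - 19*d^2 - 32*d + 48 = (d - 4)*(d^3 + 6*d^2 + 5*d - 12) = (d - 4)*(d + 3)*(d^2 + 3*d - 4) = (d - 4)*(d + 3)*(d + 4)*(d - 1)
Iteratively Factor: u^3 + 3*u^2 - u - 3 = (u + 3)*(u^2 - 1) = (u - 1)*(u + 3)*(u + 1)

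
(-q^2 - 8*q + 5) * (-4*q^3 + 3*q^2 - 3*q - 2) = 4*q^5 + 29*q^4 - 41*q^3 + 41*q^2 + q - 10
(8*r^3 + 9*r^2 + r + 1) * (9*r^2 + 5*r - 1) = 72*r^5 + 121*r^4 + 46*r^3 + 5*r^2 + 4*r - 1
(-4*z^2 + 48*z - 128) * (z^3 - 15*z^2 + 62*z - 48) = -4*z^5 + 108*z^4 - 1096*z^3 + 5088*z^2 - 10240*z + 6144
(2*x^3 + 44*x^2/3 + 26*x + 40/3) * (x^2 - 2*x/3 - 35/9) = 2*x^5 + 40*x^4/3 + 76*x^3/9 - 1648*x^2/27 - 110*x - 1400/27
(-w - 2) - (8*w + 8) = -9*w - 10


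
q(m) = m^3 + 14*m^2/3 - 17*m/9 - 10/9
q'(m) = 3*m^2 + 28*m/3 - 17/9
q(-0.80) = 2.87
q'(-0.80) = -7.44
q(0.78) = 0.73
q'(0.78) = 7.22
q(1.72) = 14.53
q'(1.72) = 23.04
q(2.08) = 24.15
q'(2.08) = 30.50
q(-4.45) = 11.58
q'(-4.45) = 15.99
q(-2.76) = 18.63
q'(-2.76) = -4.80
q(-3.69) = 19.16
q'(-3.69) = 4.52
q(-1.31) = 7.12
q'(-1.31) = -8.97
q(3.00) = 62.22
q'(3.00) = 53.11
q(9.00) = 1088.89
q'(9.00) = 325.11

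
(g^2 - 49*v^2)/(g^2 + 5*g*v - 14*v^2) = (-g + 7*v)/(-g + 2*v)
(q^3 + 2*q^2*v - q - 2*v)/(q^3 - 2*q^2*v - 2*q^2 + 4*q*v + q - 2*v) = (q^2 + 2*q*v + q + 2*v)/(q^2 - 2*q*v - q + 2*v)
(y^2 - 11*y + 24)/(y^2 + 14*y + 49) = (y^2 - 11*y + 24)/(y^2 + 14*y + 49)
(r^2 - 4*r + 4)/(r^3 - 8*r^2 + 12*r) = (r - 2)/(r*(r - 6))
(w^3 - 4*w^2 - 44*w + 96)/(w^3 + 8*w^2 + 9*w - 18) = (w^2 - 10*w + 16)/(w^2 + 2*w - 3)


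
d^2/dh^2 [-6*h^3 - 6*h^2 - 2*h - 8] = -36*h - 12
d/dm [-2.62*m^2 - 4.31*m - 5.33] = -5.24*m - 4.31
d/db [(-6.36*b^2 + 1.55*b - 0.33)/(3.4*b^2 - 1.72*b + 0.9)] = (5.6692*b^2 - 9.204*b + 0.8274)/(11.56*b^4 - 11.696*b^3 + 9.0784*b^2 - 3.096*b + 0.81)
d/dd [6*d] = 6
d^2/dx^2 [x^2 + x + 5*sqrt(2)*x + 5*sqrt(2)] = 2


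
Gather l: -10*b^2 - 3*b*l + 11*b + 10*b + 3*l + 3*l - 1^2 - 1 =-10*b^2 + 21*b + l*(6 - 3*b) - 2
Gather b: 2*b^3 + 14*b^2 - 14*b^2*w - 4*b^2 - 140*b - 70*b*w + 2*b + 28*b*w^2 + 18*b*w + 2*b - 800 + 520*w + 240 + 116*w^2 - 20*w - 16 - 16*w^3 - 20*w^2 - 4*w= 2*b^3 + b^2*(10 - 14*w) + b*(28*w^2 - 52*w - 136) - 16*w^3 + 96*w^2 + 496*w - 576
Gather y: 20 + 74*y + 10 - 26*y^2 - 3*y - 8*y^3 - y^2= -8*y^3 - 27*y^2 + 71*y + 30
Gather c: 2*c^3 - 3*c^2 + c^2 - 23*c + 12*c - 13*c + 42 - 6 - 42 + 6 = 2*c^3 - 2*c^2 - 24*c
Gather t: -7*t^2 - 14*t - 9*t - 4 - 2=-7*t^2 - 23*t - 6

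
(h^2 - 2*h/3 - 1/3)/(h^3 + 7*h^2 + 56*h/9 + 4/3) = 3*(h - 1)/(3*h^2 + 20*h + 12)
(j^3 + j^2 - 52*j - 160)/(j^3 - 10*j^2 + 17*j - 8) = (j^2 + 9*j + 20)/(j^2 - 2*j + 1)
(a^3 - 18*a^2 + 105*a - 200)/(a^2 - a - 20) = (a^2 - 13*a + 40)/(a + 4)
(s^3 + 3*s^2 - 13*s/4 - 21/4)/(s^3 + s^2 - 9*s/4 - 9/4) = (2*s + 7)/(2*s + 3)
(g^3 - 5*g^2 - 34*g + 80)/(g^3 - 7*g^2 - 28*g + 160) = (g - 2)/(g - 4)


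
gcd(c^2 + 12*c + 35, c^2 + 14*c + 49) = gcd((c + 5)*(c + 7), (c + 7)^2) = c + 7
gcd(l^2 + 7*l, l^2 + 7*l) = l^2 + 7*l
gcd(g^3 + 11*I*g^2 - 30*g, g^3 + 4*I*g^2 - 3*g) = g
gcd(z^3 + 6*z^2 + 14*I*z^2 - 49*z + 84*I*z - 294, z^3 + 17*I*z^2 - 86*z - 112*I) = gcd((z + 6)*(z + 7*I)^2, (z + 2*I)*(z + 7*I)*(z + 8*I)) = z + 7*I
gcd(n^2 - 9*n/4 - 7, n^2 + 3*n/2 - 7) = 1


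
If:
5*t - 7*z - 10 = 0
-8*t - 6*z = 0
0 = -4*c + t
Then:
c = 15/86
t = 30/43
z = -40/43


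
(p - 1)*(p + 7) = p^2 + 6*p - 7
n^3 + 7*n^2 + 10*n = n*(n + 2)*(n + 5)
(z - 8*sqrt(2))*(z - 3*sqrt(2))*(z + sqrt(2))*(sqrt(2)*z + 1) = sqrt(2)*z^4 - 19*z^3 + 16*sqrt(2)*z^2 + 122*z + 48*sqrt(2)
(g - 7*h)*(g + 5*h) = g^2 - 2*g*h - 35*h^2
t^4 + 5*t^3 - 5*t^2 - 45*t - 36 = (t - 3)*(t + 1)*(t + 3)*(t + 4)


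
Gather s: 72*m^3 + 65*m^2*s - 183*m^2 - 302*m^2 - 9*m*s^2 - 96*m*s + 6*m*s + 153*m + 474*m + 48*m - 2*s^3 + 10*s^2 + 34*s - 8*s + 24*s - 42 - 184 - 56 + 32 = 72*m^3 - 485*m^2 + 675*m - 2*s^3 + s^2*(10 - 9*m) + s*(65*m^2 - 90*m + 50) - 250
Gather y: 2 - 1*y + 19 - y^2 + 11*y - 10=-y^2 + 10*y + 11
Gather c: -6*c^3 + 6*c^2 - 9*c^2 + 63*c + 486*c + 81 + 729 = -6*c^3 - 3*c^2 + 549*c + 810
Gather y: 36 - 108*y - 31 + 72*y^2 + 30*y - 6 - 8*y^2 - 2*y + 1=64*y^2 - 80*y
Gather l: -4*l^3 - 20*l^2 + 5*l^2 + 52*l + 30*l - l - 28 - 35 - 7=-4*l^3 - 15*l^2 + 81*l - 70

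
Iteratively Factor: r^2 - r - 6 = (r + 2)*(r - 3)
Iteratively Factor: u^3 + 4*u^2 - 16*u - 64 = (u + 4)*(u^2 - 16) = (u - 4)*(u + 4)*(u + 4)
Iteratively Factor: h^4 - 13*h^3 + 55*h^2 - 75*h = (h - 5)*(h^3 - 8*h^2 + 15*h) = (h - 5)^2*(h^2 - 3*h) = h*(h - 5)^2*(h - 3)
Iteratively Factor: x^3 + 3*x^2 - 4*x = (x - 1)*(x^2 + 4*x) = (x - 1)*(x + 4)*(x)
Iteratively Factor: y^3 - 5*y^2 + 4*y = (y - 4)*(y^2 - y) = y*(y - 4)*(y - 1)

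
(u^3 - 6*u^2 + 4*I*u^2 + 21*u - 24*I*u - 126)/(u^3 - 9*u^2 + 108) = (u^2 + 4*I*u + 21)/(u^2 - 3*u - 18)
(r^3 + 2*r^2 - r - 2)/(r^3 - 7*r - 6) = (r - 1)/(r - 3)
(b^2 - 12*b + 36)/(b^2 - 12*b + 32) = (b^2 - 12*b + 36)/(b^2 - 12*b + 32)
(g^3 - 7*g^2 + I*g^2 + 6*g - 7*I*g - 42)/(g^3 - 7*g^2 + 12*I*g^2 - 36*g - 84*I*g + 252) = (g^2 + I*g + 6)/(g^2 + 12*I*g - 36)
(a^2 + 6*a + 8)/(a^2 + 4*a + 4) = (a + 4)/(a + 2)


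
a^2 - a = a*(a - 1)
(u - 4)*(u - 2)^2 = u^3 - 8*u^2 + 20*u - 16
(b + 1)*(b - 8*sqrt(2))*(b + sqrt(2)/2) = b^3 - 15*sqrt(2)*b^2/2 + b^2 - 15*sqrt(2)*b/2 - 8*b - 8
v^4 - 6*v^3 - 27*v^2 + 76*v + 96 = (v - 8)*(v - 3)*(v + 1)*(v + 4)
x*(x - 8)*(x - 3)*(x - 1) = x^4 - 12*x^3 + 35*x^2 - 24*x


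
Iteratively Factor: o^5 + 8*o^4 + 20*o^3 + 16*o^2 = (o + 2)*(o^4 + 6*o^3 + 8*o^2) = (o + 2)*(o + 4)*(o^3 + 2*o^2) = o*(o + 2)*(o + 4)*(o^2 + 2*o) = o*(o + 2)^2*(o + 4)*(o)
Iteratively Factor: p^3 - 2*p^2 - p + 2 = (p + 1)*(p^2 - 3*p + 2) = (p - 2)*(p + 1)*(p - 1)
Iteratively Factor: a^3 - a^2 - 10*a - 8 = (a - 4)*(a^2 + 3*a + 2) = (a - 4)*(a + 1)*(a + 2)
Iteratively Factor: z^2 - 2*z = (z)*(z - 2)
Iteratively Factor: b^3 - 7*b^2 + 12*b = (b - 3)*(b^2 - 4*b) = (b - 4)*(b - 3)*(b)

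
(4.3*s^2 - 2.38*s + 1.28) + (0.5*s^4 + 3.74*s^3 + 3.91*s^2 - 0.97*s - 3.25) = 0.5*s^4 + 3.74*s^3 + 8.21*s^2 - 3.35*s - 1.97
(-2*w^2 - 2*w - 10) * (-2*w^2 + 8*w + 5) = 4*w^4 - 12*w^3 - 6*w^2 - 90*w - 50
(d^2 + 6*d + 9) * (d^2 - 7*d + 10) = d^4 - d^3 - 23*d^2 - 3*d + 90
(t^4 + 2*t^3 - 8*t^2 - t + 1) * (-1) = -t^4 - 2*t^3 + 8*t^2 + t - 1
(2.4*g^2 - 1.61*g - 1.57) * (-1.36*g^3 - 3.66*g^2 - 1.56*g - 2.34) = -3.264*g^5 - 6.5944*g^4 + 4.2838*g^3 + 2.6418*g^2 + 6.2166*g + 3.6738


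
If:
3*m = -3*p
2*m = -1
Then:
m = -1/2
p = 1/2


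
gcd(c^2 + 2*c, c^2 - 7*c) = c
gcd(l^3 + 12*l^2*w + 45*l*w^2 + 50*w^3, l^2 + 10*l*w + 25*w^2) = l^2 + 10*l*w + 25*w^2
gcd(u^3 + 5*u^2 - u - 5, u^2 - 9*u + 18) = 1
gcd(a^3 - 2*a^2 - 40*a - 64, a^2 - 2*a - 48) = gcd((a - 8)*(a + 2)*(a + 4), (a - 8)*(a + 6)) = a - 8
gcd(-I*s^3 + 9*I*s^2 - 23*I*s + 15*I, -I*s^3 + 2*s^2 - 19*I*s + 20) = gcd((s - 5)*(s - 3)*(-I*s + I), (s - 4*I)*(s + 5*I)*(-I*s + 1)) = 1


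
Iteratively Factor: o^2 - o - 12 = (o - 4)*(o + 3)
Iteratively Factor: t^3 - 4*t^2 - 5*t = (t + 1)*(t^2 - 5*t) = t*(t + 1)*(t - 5)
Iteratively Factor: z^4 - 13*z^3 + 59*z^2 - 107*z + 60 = (z - 4)*(z^3 - 9*z^2 + 23*z - 15) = (z - 5)*(z - 4)*(z^2 - 4*z + 3) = (z - 5)*(z - 4)*(z - 1)*(z - 3)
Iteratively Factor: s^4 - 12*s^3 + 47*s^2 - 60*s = (s - 5)*(s^3 - 7*s^2 + 12*s) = s*(s - 5)*(s^2 - 7*s + 12) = s*(s - 5)*(s - 4)*(s - 3)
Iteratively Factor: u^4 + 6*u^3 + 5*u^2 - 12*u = (u)*(u^3 + 6*u^2 + 5*u - 12) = u*(u + 4)*(u^2 + 2*u - 3) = u*(u - 1)*(u + 4)*(u + 3)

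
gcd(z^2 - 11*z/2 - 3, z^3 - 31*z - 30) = z - 6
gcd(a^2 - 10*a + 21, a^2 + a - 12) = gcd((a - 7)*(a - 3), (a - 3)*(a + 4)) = a - 3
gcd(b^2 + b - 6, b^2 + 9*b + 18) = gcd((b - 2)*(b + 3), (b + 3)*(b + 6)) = b + 3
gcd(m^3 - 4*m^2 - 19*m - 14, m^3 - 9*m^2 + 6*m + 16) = m + 1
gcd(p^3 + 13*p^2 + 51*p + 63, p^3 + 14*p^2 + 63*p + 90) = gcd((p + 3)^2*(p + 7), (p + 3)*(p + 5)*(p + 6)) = p + 3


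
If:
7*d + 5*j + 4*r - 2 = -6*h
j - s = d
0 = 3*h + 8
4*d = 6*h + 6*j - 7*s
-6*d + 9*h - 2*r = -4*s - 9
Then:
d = 128/13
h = -8/3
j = 176/13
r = -771/26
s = 48/13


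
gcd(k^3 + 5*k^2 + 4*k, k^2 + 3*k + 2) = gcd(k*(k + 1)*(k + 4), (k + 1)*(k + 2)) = k + 1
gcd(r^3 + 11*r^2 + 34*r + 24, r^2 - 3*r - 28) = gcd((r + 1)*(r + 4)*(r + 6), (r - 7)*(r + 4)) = r + 4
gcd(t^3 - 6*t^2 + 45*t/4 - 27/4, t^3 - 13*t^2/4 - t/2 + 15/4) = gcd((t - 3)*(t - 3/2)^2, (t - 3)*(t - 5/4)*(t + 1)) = t - 3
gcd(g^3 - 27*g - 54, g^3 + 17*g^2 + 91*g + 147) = g + 3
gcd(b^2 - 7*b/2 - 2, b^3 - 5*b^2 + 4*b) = b - 4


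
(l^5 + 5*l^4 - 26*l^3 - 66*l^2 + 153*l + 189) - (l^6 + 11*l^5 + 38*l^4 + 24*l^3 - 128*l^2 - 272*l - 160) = -l^6 - 10*l^5 - 33*l^4 - 50*l^3 + 62*l^2 + 425*l + 349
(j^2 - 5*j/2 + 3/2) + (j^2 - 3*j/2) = 2*j^2 - 4*j + 3/2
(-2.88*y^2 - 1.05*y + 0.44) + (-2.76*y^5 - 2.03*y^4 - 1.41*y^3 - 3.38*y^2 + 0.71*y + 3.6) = -2.76*y^5 - 2.03*y^4 - 1.41*y^3 - 6.26*y^2 - 0.34*y + 4.04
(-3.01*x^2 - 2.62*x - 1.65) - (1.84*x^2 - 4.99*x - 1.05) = -4.85*x^2 + 2.37*x - 0.6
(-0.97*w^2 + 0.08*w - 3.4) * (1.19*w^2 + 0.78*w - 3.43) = -1.1543*w^4 - 0.6614*w^3 - 0.656499999999999*w^2 - 2.9264*w + 11.662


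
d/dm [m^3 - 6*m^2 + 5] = 3*m*(m - 4)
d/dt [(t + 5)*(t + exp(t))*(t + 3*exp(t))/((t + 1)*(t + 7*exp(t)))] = (-(t + 1)*(t + 5)*(t + exp(t))*(t + 3*exp(t))*(7*exp(t) + 1) + (t + 1)*(t + 7*exp(t))*((t + 5)*(t + exp(t))*(3*exp(t) + 1) + (t + 5)*(t + 3*exp(t))*(exp(t) + 1) + (t + exp(t))*(t + 3*exp(t))) - (t + 5)*(t + exp(t))*(t + 3*exp(t))*(t + 7*exp(t)))/((t + 1)^2*(t + 7*exp(t))^2)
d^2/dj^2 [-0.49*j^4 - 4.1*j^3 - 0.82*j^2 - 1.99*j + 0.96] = -5.88*j^2 - 24.6*j - 1.64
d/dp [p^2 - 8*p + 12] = 2*p - 8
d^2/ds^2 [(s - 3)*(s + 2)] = 2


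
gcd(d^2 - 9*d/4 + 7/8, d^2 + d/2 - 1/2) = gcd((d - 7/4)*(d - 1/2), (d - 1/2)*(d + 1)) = d - 1/2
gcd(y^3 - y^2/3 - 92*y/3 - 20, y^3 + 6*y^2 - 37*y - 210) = y^2 - y - 30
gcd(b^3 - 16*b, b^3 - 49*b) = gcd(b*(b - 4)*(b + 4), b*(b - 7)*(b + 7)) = b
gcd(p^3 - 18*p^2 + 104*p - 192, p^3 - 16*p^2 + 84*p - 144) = p^2 - 10*p + 24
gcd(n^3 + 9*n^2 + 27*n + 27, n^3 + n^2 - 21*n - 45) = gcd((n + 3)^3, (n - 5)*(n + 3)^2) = n^2 + 6*n + 9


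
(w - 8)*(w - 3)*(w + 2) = w^3 - 9*w^2 + 2*w + 48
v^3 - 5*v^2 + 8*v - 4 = (v - 2)^2*(v - 1)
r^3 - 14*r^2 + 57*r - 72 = (r - 8)*(r - 3)^2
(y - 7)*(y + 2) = y^2 - 5*y - 14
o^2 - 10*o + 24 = (o - 6)*(o - 4)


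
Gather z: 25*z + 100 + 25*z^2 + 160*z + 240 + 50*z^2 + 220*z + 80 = 75*z^2 + 405*z + 420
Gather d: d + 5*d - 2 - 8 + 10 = 6*d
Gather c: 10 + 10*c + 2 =10*c + 12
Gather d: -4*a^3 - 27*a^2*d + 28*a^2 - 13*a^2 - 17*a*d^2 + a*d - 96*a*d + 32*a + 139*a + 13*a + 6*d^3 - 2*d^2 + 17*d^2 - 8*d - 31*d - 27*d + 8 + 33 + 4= -4*a^3 + 15*a^2 + 184*a + 6*d^3 + d^2*(15 - 17*a) + d*(-27*a^2 - 95*a - 66) + 45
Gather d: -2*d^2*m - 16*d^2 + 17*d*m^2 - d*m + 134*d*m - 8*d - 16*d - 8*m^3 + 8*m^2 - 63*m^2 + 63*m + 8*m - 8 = d^2*(-2*m - 16) + d*(17*m^2 + 133*m - 24) - 8*m^3 - 55*m^2 + 71*m - 8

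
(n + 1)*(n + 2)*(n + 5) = n^3 + 8*n^2 + 17*n + 10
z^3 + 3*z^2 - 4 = (z - 1)*(z + 2)^2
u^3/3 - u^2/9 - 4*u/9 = u*(u/3 + 1/3)*(u - 4/3)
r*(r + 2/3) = r^2 + 2*r/3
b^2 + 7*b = b*(b + 7)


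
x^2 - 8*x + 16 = (x - 4)^2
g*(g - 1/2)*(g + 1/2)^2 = g^4 + g^3/2 - g^2/4 - g/8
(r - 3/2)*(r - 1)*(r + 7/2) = r^3 + r^2 - 29*r/4 + 21/4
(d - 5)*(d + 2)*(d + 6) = d^3 + 3*d^2 - 28*d - 60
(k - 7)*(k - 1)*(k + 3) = k^3 - 5*k^2 - 17*k + 21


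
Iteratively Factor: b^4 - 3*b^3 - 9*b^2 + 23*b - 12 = (b + 3)*(b^3 - 6*b^2 + 9*b - 4) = (b - 1)*(b + 3)*(b^2 - 5*b + 4) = (b - 4)*(b - 1)*(b + 3)*(b - 1)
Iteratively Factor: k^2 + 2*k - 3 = (k + 3)*(k - 1)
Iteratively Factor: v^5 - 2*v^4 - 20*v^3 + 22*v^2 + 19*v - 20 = (v - 1)*(v^4 - v^3 - 21*v^2 + v + 20) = (v - 5)*(v - 1)*(v^3 + 4*v^2 - v - 4) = (v - 5)*(v - 1)*(v + 1)*(v^2 + 3*v - 4) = (v - 5)*(v - 1)*(v + 1)*(v + 4)*(v - 1)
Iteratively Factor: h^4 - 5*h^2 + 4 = (h - 1)*(h^3 + h^2 - 4*h - 4) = (h - 1)*(h + 2)*(h^2 - h - 2) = (h - 2)*(h - 1)*(h + 2)*(h + 1)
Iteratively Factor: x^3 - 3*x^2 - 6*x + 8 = (x - 1)*(x^2 - 2*x - 8) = (x - 1)*(x + 2)*(x - 4)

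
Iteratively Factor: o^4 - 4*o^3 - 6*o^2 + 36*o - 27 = (o - 3)*(o^3 - o^2 - 9*o + 9) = (o - 3)*(o + 3)*(o^2 - 4*o + 3) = (o - 3)^2*(o + 3)*(o - 1)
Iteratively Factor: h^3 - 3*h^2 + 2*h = (h - 1)*(h^2 - 2*h) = h*(h - 1)*(h - 2)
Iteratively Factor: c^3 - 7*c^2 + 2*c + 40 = (c - 4)*(c^2 - 3*c - 10) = (c - 5)*(c - 4)*(c + 2)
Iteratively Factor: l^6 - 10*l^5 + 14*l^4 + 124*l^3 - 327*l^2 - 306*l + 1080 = (l + 3)*(l^5 - 13*l^4 + 53*l^3 - 35*l^2 - 222*l + 360) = (l - 3)*(l + 3)*(l^4 - 10*l^3 + 23*l^2 + 34*l - 120) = (l - 3)*(l + 2)*(l + 3)*(l^3 - 12*l^2 + 47*l - 60) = (l - 3)^2*(l + 2)*(l + 3)*(l^2 - 9*l + 20) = (l - 4)*(l - 3)^2*(l + 2)*(l + 3)*(l - 5)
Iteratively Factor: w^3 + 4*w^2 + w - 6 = (w + 3)*(w^2 + w - 2) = (w + 2)*(w + 3)*(w - 1)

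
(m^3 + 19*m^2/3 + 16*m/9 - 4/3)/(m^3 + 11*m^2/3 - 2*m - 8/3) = (m^2 + 17*m/3 - 2)/(m^2 + 3*m - 4)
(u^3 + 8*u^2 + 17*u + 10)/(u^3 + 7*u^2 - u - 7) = (u^2 + 7*u + 10)/(u^2 + 6*u - 7)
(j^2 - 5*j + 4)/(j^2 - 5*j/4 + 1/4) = 4*(j - 4)/(4*j - 1)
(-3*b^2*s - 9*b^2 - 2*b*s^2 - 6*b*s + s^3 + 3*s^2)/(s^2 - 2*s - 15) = (-3*b^2 - 2*b*s + s^2)/(s - 5)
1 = 1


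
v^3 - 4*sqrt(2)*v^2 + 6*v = v*(v - 3*sqrt(2))*(v - sqrt(2))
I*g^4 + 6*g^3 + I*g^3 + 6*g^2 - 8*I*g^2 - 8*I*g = g*(g - 4*I)*(g - 2*I)*(I*g + I)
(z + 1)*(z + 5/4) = z^2 + 9*z/4 + 5/4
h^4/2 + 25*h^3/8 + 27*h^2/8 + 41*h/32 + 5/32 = (h/2 + 1/4)*(h + 1/4)*(h + 1/2)*(h + 5)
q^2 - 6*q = q*(q - 6)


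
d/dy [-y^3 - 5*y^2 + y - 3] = -3*y^2 - 10*y + 1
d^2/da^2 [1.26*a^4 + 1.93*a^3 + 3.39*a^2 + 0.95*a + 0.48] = 15.12*a^2 + 11.58*a + 6.78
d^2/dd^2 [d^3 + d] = 6*d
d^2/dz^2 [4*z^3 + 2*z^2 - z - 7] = 24*z + 4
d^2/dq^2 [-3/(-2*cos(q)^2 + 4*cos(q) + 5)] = 12*(4*sin(q)^4 - 16*sin(q)^2 + 5*cos(q)/2 - 3*cos(3*q)/2 - 1)/(2*sin(q)^2 + 4*cos(q) + 3)^3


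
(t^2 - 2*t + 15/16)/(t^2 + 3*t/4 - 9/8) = (4*t - 5)/(2*(2*t + 3))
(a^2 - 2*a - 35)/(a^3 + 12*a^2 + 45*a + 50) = (a - 7)/(a^2 + 7*a + 10)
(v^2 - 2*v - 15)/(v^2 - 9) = (v - 5)/(v - 3)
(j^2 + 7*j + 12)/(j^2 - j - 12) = (j + 4)/(j - 4)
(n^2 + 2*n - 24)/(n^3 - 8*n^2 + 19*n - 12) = (n + 6)/(n^2 - 4*n + 3)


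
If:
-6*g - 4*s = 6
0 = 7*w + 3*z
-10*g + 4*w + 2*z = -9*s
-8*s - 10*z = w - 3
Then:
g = -1749/3101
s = -2028/3101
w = -1143/3101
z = 381/443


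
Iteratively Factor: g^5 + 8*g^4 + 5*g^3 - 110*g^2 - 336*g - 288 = (g + 2)*(g^4 + 6*g^3 - 7*g^2 - 96*g - 144) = (g + 2)*(g + 4)*(g^3 + 2*g^2 - 15*g - 36) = (g + 2)*(g + 3)*(g + 4)*(g^2 - g - 12) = (g - 4)*(g + 2)*(g + 3)*(g + 4)*(g + 3)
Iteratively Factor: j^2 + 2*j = (j + 2)*(j)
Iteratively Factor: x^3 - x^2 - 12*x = (x + 3)*(x^2 - 4*x) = (x - 4)*(x + 3)*(x)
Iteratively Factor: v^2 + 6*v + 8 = (v + 4)*(v + 2)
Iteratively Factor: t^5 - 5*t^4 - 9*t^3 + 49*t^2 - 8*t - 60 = (t + 3)*(t^4 - 8*t^3 + 15*t^2 + 4*t - 20) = (t + 1)*(t + 3)*(t^3 - 9*t^2 + 24*t - 20) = (t - 2)*(t + 1)*(t + 3)*(t^2 - 7*t + 10) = (t - 5)*(t - 2)*(t + 1)*(t + 3)*(t - 2)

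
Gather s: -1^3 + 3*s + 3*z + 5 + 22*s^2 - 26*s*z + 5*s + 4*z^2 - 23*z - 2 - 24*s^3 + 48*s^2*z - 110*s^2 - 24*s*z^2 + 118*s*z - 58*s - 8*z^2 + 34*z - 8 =-24*s^3 + s^2*(48*z - 88) + s*(-24*z^2 + 92*z - 50) - 4*z^2 + 14*z - 6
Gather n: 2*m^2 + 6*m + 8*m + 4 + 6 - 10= 2*m^2 + 14*m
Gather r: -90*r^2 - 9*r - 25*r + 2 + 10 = -90*r^2 - 34*r + 12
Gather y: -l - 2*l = -3*l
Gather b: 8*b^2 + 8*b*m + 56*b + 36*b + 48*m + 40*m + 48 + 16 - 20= 8*b^2 + b*(8*m + 92) + 88*m + 44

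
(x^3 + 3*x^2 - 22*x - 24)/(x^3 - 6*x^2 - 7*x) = (x^2 + 2*x - 24)/(x*(x - 7))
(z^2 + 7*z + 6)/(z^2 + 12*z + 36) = (z + 1)/(z + 6)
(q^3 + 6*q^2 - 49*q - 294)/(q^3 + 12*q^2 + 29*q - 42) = (q - 7)/(q - 1)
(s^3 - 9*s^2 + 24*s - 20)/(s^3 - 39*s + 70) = (s - 2)/(s + 7)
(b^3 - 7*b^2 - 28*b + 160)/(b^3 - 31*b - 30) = (b^2 - 12*b + 32)/(b^2 - 5*b - 6)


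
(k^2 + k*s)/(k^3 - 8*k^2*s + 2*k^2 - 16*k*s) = (k + s)/(k^2 - 8*k*s + 2*k - 16*s)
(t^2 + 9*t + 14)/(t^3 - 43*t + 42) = (t + 2)/(t^2 - 7*t + 6)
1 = 1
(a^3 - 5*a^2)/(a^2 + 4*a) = a*(a - 5)/(a + 4)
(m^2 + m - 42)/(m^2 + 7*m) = (m - 6)/m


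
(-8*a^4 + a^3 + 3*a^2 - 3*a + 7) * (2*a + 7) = -16*a^5 - 54*a^4 + 13*a^3 + 15*a^2 - 7*a + 49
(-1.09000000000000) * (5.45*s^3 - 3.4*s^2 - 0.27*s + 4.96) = -5.9405*s^3 + 3.706*s^2 + 0.2943*s - 5.4064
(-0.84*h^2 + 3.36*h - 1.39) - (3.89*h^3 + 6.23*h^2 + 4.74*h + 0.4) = -3.89*h^3 - 7.07*h^2 - 1.38*h - 1.79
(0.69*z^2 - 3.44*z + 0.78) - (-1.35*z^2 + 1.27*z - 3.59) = 2.04*z^2 - 4.71*z + 4.37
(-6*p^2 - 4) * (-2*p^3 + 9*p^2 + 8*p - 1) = 12*p^5 - 54*p^4 - 40*p^3 - 30*p^2 - 32*p + 4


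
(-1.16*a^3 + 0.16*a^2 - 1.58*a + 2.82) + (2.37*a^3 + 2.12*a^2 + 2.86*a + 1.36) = 1.21*a^3 + 2.28*a^2 + 1.28*a + 4.18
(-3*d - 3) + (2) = -3*d - 1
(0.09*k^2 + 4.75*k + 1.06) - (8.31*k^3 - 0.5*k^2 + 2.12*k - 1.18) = -8.31*k^3 + 0.59*k^2 + 2.63*k + 2.24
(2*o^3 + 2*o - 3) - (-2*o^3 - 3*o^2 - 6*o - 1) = 4*o^3 + 3*o^2 + 8*o - 2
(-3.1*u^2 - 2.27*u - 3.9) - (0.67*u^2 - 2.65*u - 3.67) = -3.77*u^2 + 0.38*u - 0.23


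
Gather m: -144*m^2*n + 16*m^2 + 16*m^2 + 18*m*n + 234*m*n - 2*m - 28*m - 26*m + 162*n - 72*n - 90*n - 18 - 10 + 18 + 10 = m^2*(32 - 144*n) + m*(252*n - 56)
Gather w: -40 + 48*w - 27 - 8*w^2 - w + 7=-8*w^2 + 47*w - 60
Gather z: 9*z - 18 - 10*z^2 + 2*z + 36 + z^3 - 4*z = z^3 - 10*z^2 + 7*z + 18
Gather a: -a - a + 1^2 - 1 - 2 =-2*a - 2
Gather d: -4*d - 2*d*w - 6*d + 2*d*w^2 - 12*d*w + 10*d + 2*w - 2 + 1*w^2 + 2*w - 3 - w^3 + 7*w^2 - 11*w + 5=d*(2*w^2 - 14*w) - w^3 + 8*w^2 - 7*w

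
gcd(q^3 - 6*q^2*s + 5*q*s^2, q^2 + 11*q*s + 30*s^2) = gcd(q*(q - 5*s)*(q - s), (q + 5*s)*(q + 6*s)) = 1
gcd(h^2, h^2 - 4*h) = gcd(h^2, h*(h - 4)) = h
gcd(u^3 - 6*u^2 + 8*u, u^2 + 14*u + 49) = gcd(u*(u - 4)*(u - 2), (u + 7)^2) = 1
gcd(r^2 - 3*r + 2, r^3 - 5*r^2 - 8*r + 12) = r - 1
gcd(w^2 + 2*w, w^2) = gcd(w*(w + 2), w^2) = w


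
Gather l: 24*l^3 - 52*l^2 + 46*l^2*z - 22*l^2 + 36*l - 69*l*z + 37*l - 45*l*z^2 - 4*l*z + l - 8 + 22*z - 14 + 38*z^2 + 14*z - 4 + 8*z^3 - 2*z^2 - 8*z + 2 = 24*l^3 + l^2*(46*z - 74) + l*(-45*z^2 - 73*z + 74) + 8*z^3 + 36*z^2 + 28*z - 24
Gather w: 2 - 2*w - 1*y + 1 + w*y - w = w*(y - 3) - y + 3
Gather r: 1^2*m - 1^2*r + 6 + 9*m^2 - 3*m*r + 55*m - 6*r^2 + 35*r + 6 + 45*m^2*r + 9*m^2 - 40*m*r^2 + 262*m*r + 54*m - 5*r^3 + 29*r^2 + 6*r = 18*m^2 + 110*m - 5*r^3 + r^2*(23 - 40*m) + r*(45*m^2 + 259*m + 40) + 12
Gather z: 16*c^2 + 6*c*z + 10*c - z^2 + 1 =16*c^2 + 6*c*z + 10*c - z^2 + 1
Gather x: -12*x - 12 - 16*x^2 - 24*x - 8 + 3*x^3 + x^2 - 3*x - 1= 3*x^3 - 15*x^2 - 39*x - 21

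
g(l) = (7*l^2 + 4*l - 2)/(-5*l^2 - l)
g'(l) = (10*l + 1)*(7*l^2 + 4*l - 2)/(-5*l^2 - l)^2 + (14*l + 4)/(-5*l^2 - l)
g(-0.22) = 115.51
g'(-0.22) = 6258.68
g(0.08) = 14.60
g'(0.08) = -280.36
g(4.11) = -1.50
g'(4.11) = 0.02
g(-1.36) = -0.70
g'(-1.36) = 0.79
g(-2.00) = -1.00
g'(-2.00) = 0.28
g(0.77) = -1.40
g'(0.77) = -0.69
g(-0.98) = -0.21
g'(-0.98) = 2.06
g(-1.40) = -0.73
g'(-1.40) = 0.73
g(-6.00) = -1.30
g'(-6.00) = 0.02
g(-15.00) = -1.36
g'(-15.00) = 0.00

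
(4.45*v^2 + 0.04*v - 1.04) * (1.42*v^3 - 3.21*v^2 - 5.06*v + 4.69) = 6.319*v^5 - 14.2277*v^4 - 24.1222*v^3 + 24.0065*v^2 + 5.45*v - 4.8776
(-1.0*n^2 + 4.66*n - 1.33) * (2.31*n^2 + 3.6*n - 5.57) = -2.31*n^4 + 7.1646*n^3 + 19.2737*n^2 - 30.7442*n + 7.4081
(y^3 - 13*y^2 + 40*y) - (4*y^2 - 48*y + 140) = y^3 - 17*y^2 + 88*y - 140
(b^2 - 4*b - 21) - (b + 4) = b^2 - 5*b - 25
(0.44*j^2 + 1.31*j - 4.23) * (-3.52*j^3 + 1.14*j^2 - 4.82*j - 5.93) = -1.5488*j^5 - 4.1096*j^4 + 14.2622*j^3 - 13.7456*j^2 + 12.6203*j + 25.0839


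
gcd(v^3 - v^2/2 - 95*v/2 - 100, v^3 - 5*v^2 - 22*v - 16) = v - 8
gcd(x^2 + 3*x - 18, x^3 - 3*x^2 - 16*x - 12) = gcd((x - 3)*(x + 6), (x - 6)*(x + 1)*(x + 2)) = 1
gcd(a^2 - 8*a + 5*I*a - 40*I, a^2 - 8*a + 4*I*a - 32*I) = a - 8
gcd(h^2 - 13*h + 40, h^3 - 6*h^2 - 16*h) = h - 8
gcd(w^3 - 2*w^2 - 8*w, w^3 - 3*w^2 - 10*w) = w^2 + 2*w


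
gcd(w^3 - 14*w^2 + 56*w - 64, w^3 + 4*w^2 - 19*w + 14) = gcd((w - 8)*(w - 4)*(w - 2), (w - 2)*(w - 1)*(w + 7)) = w - 2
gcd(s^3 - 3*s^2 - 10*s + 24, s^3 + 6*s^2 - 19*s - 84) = s^2 - s - 12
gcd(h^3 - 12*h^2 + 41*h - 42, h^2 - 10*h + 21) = h^2 - 10*h + 21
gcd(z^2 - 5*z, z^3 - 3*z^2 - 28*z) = z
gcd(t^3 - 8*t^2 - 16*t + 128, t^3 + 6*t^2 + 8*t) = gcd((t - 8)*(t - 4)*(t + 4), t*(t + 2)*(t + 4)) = t + 4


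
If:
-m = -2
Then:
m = 2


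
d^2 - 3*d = d*(d - 3)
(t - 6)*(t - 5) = t^2 - 11*t + 30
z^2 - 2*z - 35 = (z - 7)*(z + 5)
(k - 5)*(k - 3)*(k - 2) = k^3 - 10*k^2 + 31*k - 30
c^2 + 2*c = c*(c + 2)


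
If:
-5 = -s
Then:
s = 5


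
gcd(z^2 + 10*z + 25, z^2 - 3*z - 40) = z + 5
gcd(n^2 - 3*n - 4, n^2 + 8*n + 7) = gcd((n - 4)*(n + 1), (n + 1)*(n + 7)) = n + 1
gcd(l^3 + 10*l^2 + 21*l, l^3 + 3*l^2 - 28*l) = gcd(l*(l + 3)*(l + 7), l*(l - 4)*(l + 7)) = l^2 + 7*l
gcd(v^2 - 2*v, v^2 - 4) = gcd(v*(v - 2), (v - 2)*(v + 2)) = v - 2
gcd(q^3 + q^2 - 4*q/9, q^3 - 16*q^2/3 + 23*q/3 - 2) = q - 1/3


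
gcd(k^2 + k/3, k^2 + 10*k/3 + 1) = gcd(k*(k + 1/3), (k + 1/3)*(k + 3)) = k + 1/3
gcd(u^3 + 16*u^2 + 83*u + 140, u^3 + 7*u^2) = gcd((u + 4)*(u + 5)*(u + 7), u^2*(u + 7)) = u + 7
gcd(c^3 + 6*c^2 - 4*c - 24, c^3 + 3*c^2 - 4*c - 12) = c^2 - 4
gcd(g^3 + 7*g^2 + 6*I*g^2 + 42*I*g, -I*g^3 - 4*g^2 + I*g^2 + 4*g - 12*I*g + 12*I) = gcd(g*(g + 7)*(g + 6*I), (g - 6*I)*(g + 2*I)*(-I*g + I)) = 1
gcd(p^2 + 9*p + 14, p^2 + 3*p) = 1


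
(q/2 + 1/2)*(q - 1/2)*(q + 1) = q^3/2 + 3*q^2/4 - 1/4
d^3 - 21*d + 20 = (d - 4)*(d - 1)*(d + 5)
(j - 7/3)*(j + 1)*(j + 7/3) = j^3 + j^2 - 49*j/9 - 49/9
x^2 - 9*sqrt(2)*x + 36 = (x - 6*sqrt(2))*(x - 3*sqrt(2))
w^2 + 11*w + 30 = (w + 5)*(w + 6)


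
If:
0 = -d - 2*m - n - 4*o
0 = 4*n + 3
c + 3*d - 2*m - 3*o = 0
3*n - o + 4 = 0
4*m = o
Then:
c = 55/2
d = -57/8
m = 7/16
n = -3/4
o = 7/4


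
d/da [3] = 0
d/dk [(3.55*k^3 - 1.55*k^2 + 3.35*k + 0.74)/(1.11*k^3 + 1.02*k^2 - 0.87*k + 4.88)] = (5.3415*k^4 - 13.614*k^3 + 47.4393*k^2 - 16.6376*k + 16.9918)/(1.2321*k^6 + 2.2644*k^5 - 0.891*k^4 + 9.0588*k^3 + 10.7121*k^2 - 8.4912*k + 23.8144)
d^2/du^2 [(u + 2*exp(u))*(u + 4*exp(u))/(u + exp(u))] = (5*u^3 + 27*u^2*exp(u) + 24*u*exp(2*u) - 12*u*exp(u) + 8*exp(3*u) + 6*exp(u))*exp(u)/(u^3 + 3*u^2*exp(u) + 3*u*exp(2*u) + exp(3*u))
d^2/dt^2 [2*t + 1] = 0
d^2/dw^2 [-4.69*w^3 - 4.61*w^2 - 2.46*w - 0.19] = -28.14*w - 9.22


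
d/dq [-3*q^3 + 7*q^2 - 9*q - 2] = -9*q^2 + 14*q - 9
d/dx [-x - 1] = -1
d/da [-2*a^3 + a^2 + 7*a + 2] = -6*a^2 + 2*a + 7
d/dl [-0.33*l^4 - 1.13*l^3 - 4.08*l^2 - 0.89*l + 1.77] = -1.32*l^3 - 3.39*l^2 - 8.16*l - 0.89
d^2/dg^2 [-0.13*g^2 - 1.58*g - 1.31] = -0.260000000000000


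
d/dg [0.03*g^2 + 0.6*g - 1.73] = 0.06*g + 0.6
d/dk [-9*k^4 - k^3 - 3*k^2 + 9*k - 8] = -36*k^3 - 3*k^2 - 6*k + 9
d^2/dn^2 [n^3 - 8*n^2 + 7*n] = 6*n - 16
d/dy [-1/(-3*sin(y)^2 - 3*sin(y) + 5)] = -3*(2*sin(y) + 1)*cos(y)/(3*sin(y)^2 + 3*sin(y) - 5)^2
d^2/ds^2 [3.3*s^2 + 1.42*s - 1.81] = 6.60000000000000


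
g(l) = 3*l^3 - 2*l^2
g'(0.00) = 0.00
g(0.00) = 0.00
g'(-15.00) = 2085.00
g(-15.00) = -10575.00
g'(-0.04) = 0.17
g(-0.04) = -0.00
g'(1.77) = 21.12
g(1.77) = 10.37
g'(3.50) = 96.25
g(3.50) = 104.12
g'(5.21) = 223.46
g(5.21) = 369.97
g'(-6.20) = 370.76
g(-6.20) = -791.86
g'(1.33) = 10.60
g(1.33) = 3.52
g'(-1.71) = 33.16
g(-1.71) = -20.85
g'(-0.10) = 0.49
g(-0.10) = -0.02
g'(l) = 9*l^2 - 4*l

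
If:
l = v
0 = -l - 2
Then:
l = -2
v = -2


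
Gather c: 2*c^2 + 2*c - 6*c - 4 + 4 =2*c^2 - 4*c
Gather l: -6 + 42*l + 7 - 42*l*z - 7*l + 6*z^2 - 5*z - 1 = l*(35 - 42*z) + 6*z^2 - 5*z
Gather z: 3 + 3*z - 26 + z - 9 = 4*z - 32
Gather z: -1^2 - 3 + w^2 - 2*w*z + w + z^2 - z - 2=w^2 + w + z^2 + z*(-2*w - 1) - 6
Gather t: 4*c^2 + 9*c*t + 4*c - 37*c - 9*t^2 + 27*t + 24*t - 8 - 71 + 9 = 4*c^2 - 33*c - 9*t^2 + t*(9*c + 51) - 70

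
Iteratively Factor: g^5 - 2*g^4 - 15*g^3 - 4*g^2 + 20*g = (g)*(g^4 - 2*g^3 - 15*g^2 - 4*g + 20) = g*(g + 2)*(g^3 - 4*g^2 - 7*g + 10) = g*(g - 1)*(g + 2)*(g^2 - 3*g - 10) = g*(g - 5)*(g - 1)*(g + 2)*(g + 2)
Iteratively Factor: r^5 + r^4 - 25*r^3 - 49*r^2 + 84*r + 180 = (r - 5)*(r^4 + 6*r^3 + 5*r^2 - 24*r - 36) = (r - 5)*(r + 3)*(r^3 + 3*r^2 - 4*r - 12) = (r - 5)*(r + 3)^2*(r^2 - 4) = (r - 5)*(r + 2)*(r + 3)^2*(r - 2)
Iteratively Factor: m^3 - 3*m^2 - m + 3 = (m + 1)*(m^2 - 4*m + 3) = (m - 3)*(m + 1)*(m - 1)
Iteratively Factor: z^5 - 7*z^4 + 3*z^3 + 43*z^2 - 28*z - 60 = (z - 2)*(z^4 - 5*z^3 - 7*z^2 + 29*z + 30) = (z - 2)*(z + 2)*(z^3 - 7*z^2 + 7*z + 15) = (z - 5)*(z - 2)*(z + 2)*(z^2 - 2*z - 3) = (z - 5)*(z - 3)*(z - 2)*(z + 2)*(z + 1)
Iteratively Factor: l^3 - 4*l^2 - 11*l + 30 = (l - 2)*(l^2 - 2*l - 15) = (l - 2)*(l + 3)*(l - 5)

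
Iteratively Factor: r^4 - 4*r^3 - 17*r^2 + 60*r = (r)*(r^3 - 4*r^2 - 17*r + 60) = r*(r + 4)*(r^2 - 8*r + 15) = r*(r - 5)*(r + 4)*(r - 3)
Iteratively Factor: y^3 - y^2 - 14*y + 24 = (y + 4)*(y^2 - 5*y + 6) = (y - 3)*(y + 4)*(y - 2)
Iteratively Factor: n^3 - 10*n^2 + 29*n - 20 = (n - 4)*(n^2 - 6*n + 5) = (n - 4)*(n - 1)*(n - 5)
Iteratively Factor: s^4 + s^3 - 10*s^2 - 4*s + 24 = (s + 3)*(s^3 - 2*s^2 - 4*s + 8) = (s + 2)*(s + 3)*(s^2 - 4*s + 4) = (s - 2)*(s + 2)*(s + 3)*(s - 2)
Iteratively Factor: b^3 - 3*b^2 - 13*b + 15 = (b - 1)*(b^2 - 2*b - 15) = (b - 5)*(b - 1)*(b + 3)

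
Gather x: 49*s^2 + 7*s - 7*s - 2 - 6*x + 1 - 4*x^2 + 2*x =49*s^2 - 4*x^2 - 4*x - 1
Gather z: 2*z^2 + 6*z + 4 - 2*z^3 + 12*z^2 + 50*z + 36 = -2*z^3 + 14*z^2 + 56*z + 40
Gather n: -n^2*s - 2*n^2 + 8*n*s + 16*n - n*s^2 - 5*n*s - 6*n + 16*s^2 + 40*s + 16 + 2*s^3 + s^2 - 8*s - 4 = n^2*(-s - 2) + n*(-s^2 + 3*s + 10) + 2*s^3 + 17*s^2 + 32*s + 12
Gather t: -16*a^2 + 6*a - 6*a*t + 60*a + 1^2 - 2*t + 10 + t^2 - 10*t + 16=-16*a^2 + 66*a + t^2 + t*(-6*a - 12) + 27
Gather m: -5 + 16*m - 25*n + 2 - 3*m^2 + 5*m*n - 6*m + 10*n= -3*m^2 + m*(5*n + 10) - 15*n - 3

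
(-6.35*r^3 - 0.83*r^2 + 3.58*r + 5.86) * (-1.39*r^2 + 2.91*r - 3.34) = 8.8265*r^5 - 17.3248*r^4 + 13.8175*r^3 + 5.0446*r^2 + 5.0954*r - 19.5724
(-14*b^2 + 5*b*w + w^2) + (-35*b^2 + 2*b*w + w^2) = -49*b^2 + 7*b*w + 2*w^2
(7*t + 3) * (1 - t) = -7*t^2 + 4*t + 3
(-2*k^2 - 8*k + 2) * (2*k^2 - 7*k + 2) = -4*k^4 - 2*k^3 + 56*k^2 - 30*k + 4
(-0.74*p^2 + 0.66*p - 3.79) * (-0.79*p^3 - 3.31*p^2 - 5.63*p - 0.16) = 0.5846*p^5 + 1.928*p^4 + 4.9757*p^3 + 8.9475*p^2 + 21.2321*p + 0.6064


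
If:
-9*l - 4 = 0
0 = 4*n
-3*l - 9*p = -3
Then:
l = -4/9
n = 0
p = 13/27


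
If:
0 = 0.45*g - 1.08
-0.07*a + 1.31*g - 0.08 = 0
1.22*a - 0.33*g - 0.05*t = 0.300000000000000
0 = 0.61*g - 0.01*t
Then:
No Solution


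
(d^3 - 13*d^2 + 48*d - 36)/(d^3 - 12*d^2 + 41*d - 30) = (d - 6)/(d - 5)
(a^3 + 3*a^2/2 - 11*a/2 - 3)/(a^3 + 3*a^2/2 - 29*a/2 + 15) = (2*a^2 + 7*a + 3)/(2*a^2 + 7*a - 15)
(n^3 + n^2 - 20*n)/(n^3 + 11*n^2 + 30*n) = (n - 4)/(n + 6)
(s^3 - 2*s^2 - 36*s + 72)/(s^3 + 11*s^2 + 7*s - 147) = (s^3 - 2*s^2 - 36*s + 72)/(s^3 + 11*s^2 + 7*s - 147)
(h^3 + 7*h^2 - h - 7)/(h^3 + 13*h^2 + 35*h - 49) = (h + 1)/(h + 7)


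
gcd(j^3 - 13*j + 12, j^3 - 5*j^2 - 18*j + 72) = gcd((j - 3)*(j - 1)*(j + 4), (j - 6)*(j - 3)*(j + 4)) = j^2 + j - 12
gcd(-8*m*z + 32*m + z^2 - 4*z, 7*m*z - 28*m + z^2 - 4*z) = z - 4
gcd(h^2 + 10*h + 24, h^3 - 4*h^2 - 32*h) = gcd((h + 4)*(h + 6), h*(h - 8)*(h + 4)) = h + 4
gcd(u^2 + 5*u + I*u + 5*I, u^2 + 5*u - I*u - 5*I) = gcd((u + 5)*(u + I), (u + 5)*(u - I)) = u + 5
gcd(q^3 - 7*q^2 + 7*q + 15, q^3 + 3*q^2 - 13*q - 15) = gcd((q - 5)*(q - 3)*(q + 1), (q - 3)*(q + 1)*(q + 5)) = q^2 - 2*q - 3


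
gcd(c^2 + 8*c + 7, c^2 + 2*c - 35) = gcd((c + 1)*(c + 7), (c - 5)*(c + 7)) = c + 7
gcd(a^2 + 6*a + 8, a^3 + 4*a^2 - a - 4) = a + 4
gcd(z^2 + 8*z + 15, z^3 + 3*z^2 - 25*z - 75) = z^2 + 8*z + 15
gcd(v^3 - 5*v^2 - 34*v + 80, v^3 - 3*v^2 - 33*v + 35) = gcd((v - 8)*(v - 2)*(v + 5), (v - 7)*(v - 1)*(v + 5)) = v + 5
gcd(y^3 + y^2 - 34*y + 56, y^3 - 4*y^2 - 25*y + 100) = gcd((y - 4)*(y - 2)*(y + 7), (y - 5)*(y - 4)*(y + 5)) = y - 4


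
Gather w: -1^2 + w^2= w^2 - 1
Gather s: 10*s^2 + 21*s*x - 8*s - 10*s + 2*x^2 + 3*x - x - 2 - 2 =10*s^2 + s*(21*x - 18) + 2*x^2 + 2*x - 4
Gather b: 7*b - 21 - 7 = 7*b - 28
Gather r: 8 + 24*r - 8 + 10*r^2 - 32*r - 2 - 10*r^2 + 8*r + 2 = 0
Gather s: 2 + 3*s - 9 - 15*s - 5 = -12*s - 12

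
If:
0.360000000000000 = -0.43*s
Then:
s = -0.84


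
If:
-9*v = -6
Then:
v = 2/3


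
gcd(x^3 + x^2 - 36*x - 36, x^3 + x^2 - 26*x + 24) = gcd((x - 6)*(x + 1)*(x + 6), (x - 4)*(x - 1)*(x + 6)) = x + 6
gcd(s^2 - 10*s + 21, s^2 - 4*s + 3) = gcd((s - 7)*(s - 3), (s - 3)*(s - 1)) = s - 3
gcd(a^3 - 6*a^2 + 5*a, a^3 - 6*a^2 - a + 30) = a - 5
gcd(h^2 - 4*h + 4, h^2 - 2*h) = h - 2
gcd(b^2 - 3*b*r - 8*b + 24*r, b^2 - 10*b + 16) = b - 8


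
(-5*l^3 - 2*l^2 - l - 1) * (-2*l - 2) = 10*l^4 + 14*l^3 + 6*l^2 + 4*l + 2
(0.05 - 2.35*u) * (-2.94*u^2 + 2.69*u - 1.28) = 6.909*u^3 - 6.4685*u^2 + 3.1425*u - 0.064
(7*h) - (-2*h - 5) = 9*h + 5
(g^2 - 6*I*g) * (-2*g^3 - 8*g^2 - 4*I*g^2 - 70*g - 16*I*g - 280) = -2*g^5 - 8*g^4 + 8*I*g^4 - 94*g^3 + 32*I*g^3 - 376*g^2 + 420*I*g^2 + 1680*I*g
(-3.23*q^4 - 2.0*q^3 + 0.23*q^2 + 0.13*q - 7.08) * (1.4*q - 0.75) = -4.522*q^5 - 0.3775*q^4 + 1.822*q^3 + 0.00949999999999998*q^2 - 10.0095*q + 5.31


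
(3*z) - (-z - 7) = 4*z + 7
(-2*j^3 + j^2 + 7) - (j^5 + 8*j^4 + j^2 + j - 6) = -j^5 - 8*j^4 - 2*j^3 - j + 13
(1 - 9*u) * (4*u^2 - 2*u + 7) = -36*u^3 + 22*u^2 - 65*u + 7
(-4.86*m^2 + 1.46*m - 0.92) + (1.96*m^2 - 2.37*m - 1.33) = -2.9*m^2 - 0.91*m - 2.25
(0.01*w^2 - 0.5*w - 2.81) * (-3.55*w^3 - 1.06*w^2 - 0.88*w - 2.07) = -0.0355*w^5 + 1.7644*w^4 + 10.4967*w^3 + 3.3979*w^2 + 3.5078*w + 5.8167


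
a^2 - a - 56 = (a - 8)*(a + 7)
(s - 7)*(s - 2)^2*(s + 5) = s^4 - 6*s^3 - 23*s^2 + 132*s - 140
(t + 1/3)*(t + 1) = t^2 + 4*t/3 + 1/3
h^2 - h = h*(h - 1)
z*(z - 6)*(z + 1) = z^3 - 5*z^2 - 6*z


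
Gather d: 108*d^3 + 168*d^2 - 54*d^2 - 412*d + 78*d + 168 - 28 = 108*d^3 + 114*d^2 - 334*d + 140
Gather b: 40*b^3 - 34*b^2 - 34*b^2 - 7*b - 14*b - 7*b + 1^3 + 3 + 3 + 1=40*b^3 - 68*b^2 - 28*b + 8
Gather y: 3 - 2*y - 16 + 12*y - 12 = 10*y - 25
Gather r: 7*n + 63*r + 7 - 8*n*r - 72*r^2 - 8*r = 7*n - 72*r^2 + r*(55 - 8*n) + 7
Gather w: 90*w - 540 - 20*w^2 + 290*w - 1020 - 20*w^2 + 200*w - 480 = -40*w^2 + 580*w - 2040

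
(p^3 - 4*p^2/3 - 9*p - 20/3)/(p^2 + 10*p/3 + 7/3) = (3*p^2 - 7*p - 20)/(3*p + 7)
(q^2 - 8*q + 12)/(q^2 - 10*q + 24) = (q - 2)/(q - 4)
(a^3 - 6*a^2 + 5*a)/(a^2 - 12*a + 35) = a*(a - 1)/(a - 7)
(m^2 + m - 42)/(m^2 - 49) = (m - 6)/(m - 7)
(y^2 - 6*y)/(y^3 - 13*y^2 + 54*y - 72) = y/(y^2 - 7*y + 12)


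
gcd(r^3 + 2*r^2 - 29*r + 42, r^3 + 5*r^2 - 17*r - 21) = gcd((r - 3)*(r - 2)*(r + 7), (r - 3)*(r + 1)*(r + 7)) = r^2 + 4*r - 21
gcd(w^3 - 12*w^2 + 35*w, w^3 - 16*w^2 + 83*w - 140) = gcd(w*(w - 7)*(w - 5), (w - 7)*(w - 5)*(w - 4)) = w^2 - 12*w + 35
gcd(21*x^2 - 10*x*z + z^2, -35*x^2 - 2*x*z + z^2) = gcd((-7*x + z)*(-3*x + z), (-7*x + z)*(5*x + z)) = 7*x - z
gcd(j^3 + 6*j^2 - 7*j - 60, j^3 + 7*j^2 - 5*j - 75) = j^2 + 2*j - 15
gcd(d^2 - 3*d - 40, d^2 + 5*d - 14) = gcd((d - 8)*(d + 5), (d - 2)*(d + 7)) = 1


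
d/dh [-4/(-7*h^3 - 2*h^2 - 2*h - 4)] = 4*(-21*h^2 - 4*h - 2)/(7*h^3 + 2*h^2 + 2*h + 4)^2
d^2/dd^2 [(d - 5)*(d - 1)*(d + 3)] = 6*d - 6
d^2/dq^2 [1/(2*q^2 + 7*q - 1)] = 2*(-4*q^2 - 14*q + (4*q + 7)^2 + 2)/(2*q^2 + 7*q - 1)^3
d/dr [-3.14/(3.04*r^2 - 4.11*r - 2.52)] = (19.0912*r - 12.9054)/(-3.04*r^2 + 4.11*r + 2.52)^2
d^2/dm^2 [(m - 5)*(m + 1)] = 2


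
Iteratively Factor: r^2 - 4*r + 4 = (r - 2)*(r - 2)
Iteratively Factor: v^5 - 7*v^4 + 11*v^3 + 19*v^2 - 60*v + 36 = (v - 2)*(v^4 - 5*v^3 + v^2 + 21*v - 18) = (v - 3)*(v - 2)*(v^3 - 2*v^2 - 5*v + 6) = (v - 3)*(v - 2)*(v + 2)*(v^2 - 4*v + 3) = (v - 3)^2*(v - 2)*(v + 2)*(v - 1)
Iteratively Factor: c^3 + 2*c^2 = (c)*(c^2 + 2*c) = c*(c + 2)*(c)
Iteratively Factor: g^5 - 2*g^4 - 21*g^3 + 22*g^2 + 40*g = (g + 1)*(g^4 - 3*g^3 - 18*g^2 + 40*g) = g*(g + 1)*(g^3 - 3*g^2 - 18*g + 40) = g*(g - 2)*(g + 1)*(g^2 - g - 20) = g*(g - 5)*(g - 2)*(g + 1)*(g + 4)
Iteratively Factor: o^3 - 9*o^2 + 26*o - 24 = (o - 2)*(o^2 - 7*o + 12) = (o - 3)*(o - 2)*(o - 4)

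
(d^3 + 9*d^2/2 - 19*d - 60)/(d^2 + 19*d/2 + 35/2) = (d^2 + 2*d - 24)/(d + 7)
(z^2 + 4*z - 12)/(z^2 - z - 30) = (-z^2 - 4*z + 12)/(-z^2 + z + 30)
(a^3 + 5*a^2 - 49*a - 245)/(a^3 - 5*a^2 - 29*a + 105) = (a + 7)/(a - 3)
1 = 1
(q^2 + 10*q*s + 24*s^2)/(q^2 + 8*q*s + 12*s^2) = (q + 4*s)/(q + 2*s)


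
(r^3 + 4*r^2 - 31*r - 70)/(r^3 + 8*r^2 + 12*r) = (r^2 + 2*r - 35)/(r*(r + 6))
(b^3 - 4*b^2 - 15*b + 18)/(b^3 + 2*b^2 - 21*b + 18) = (b^2 - 3*b - 18)/(b^2 + 3*b - 18)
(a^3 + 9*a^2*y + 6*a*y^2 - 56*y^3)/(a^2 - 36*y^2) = (a^3 + 9*a^2*y + 6*a*y^2 - 56*y^3)/(a^2 - 36*y^2)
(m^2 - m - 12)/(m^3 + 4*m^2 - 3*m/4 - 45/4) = 4*(m - 4)/(4*m^2 + 4*m - 15)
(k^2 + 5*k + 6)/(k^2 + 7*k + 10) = (k + 3)/(k + 5)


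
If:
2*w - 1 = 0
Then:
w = 1/2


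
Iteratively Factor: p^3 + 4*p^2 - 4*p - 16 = (p - 2)*(p^2 + 6*p + 8) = (p - 2)*(p + 2)*(p + 4)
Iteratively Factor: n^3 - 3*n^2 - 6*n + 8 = (n - 4)*(n^2 + n - 2) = (n - 4)*(n - 1)*(n + 2)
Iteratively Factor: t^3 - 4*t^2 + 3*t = (t - 1)*(t^2 - 3*t) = (t - 3)*(t - 1)*(t)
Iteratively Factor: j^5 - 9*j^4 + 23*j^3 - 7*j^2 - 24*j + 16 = (j - 1)*(j^4 - 8*j^3 + 15*j^2 + 8*j - 16) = (j - 1)*(j + 1)*(j^3 - 9*j^2 + 24*j - 16) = (j - 4)*(j - 1)*(j + 1)*(j^2 - 5*j + 4) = (j - 4)*(j - 1)^2*(j + 1)*(j - 4)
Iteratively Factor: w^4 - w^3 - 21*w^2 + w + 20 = (w + 4)*(w^3 - 5*w^2 - w + 5) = (w - 1)*(w + 4)*(w^2 - 4*w - 5) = (w - 5)*(w - 1)*(w + 4)*(w + 1)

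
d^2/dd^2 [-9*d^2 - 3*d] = -18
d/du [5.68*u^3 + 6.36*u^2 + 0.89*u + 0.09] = 17.04*u^2 + 12.72*u + 0.89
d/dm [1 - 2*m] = -2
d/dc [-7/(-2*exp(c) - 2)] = -7/(8*cosh(c/2)^2)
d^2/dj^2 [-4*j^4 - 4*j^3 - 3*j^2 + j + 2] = -48*j^2 - 24*j - 6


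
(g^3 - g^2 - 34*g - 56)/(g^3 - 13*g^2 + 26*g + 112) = (g + 4)/(g - 8)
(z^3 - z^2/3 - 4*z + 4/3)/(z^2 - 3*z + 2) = (3*z^2 + 5*z - 2)/(3*(z - 1))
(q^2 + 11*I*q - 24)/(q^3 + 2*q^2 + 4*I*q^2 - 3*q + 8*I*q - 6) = (q + 8*I)/(q^2 + q*(2 + I) + 2*I)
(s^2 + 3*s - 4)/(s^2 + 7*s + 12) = (s - 1)/(s + 3)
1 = 1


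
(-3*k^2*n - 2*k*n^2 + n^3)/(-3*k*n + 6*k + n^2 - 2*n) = n*(k + n)/(n - 2)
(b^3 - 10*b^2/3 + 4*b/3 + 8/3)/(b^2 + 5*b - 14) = (3*b^2 - 4*b - 4)/(3*(b + 7))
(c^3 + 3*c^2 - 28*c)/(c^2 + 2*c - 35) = c*(c - 4)/(c - 5)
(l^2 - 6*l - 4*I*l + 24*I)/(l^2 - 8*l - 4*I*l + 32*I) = (l - 6)/(l - 8)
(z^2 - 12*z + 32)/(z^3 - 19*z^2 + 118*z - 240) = (z - 4)/(z^2 - 11*z + 30)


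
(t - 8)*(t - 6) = t^2 - 14*t + 48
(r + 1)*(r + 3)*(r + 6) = r^3 + 10*r^2 + 27*r + 18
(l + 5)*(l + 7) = l^2 + 12*l + 35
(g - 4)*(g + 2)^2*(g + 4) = g^4 + 4*g^3 - 12*g^2 - 64*g - 64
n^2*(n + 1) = n^3 + n^2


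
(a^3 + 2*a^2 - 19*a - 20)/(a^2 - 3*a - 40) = (a^2 - 3*a - 4)/(a - 8)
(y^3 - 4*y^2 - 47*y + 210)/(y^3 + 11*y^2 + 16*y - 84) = (y^2 - 11*y + 30)/(y^2 + 4*y - 12)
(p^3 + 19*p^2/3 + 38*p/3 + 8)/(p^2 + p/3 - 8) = (3*p^2 + 10*p + 8)/(3*p - 8)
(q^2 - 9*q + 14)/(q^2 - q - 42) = (q - 2)/(q + 6)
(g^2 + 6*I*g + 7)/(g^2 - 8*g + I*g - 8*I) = (g^2 + 6*I*g + 7)/(g^2 + g*(-8 + I) - 8*I)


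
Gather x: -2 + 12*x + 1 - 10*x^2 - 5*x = -10*x^2 + 7*x - 1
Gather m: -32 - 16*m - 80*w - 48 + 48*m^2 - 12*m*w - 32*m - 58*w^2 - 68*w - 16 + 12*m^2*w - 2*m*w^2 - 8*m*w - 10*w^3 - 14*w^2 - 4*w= m^2*(12*w + 48) + m*(-2*w^2 - 20*w - 48) - 10*w^3 - 72*w^2 - 152*w - 96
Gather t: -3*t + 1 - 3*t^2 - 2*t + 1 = -3*t^2 - 5*t + 2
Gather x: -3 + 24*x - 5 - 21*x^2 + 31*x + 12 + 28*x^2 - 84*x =7*x^2 - 29*x + 4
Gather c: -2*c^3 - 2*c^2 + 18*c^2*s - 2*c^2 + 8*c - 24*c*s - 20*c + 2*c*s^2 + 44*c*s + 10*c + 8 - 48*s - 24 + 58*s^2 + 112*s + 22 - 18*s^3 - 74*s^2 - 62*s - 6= -2*c^3 + c^2*(18*s - 4) + c*(2*s^2 + 20*s - 2) - 18*s^3 - 16*s^2 + 2*s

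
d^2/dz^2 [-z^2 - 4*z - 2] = -2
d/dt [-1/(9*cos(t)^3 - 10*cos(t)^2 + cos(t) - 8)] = (-27*cos(t)^2 + 20*cos(t) - 1)*sin(t)/(9*cos(t)^3 - 10*cos(t)^2 + cos(t) - 8)^2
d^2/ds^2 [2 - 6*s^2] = -12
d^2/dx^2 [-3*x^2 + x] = -6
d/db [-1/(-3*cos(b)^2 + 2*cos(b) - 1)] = 2*(3*cos(b) - 1)*sin(b)/(3*cos(b)^2 - 2*cos(b) + 1)^2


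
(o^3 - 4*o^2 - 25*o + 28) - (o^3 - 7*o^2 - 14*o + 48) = 3*o^2 - 11*o - 20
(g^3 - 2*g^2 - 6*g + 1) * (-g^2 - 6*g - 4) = -g^5 - 4*g^4 + 14*g^3 + 43*g^2 + 18*g - 4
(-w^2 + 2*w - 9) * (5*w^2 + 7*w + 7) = -5*w^4 + 3*w^3 - 38*w^2 - 49*w - 63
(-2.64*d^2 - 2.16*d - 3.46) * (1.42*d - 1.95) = -3.7488*d^3 + 2.0808*d^2 - 0.7012*d + 6.747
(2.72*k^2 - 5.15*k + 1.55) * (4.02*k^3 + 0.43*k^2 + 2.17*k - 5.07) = 10.9344*k^5 - 19.5334*k^4 + 9.9189*k^3 - 24.2994*k^2 + 29.474*k - 7.8585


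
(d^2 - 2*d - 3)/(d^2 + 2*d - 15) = (d + 1)/(d + 5)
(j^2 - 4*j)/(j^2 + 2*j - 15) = j*(j - 4)/(j^2 + 2*j - 15)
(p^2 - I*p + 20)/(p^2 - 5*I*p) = (p + 4*I)/p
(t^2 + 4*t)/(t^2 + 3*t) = (t + 4)/(t + 3)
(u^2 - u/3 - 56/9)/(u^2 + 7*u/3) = (u - 8/3)/u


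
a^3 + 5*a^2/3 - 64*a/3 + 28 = (a - 7/3)*(a - 2)*(a + 6)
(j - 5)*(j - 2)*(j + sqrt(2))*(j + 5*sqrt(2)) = j^4 - 7*j^3 + 6*sqrt(2)*j^3 - 42*sqrt(2)*j^2 + 20*j^2 - 70*j + 60*sqrt(2)*j + 100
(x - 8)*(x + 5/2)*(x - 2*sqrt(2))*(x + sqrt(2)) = x^4 - 11*x^3/2 - sqrt(2)*x^3 - 24*x^2 + 11*sqrt(2)*x^2/2 + 22*x + 20*sqrt(2)*x + 80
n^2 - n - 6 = (n - 3)*(n + 2)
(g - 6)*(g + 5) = g^2 - g - 30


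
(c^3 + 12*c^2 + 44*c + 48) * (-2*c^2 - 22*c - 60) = -2*c^5 - 46*c^4 - 412*c^3 - 1784*c^2 - 3696*c - 2880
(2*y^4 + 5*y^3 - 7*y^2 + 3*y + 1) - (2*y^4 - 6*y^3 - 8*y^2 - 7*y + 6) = 11*y^3 + y^2 + 10*y - 5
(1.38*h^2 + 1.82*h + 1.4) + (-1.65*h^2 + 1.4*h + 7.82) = -0.27*h^2 + 3.22*h + 9.22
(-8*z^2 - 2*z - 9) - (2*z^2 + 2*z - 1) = -10*z^2 - 4*z - 8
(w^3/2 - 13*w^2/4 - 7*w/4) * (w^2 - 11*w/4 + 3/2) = w^5/2 - 37*w^4/8 + 127*w^3/16 - w^2/16 - 21*w/8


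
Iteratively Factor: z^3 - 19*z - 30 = (z - 5)*(z^2 + 5*z + 6) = (z - 5)*(z + 2)*(z + 3)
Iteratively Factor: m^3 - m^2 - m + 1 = (m - 1)*(m^2 - 1) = (m - 1)*(m + 1)*(m - 1)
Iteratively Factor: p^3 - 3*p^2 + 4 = (p - 2)*(p^2 - p - 2) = (p - 2)^2*(p + 1)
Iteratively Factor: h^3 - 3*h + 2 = (h + 2)*(h^2 - 2*h + 1) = (h - 1)*(h + 2)*(h - 1)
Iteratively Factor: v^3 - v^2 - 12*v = (v + 3)*(v^2 - 4*v) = v*(v + 3)*(v - 4)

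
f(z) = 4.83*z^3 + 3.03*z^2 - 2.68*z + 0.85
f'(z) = 14.49*z^2 + 6.06*z - 2.68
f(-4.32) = -320.43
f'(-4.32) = 241.56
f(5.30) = 790.83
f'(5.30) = 436.46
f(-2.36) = -39.44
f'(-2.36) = 63.72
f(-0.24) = 1.60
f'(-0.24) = -3.30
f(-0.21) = 1.50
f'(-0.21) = -3.31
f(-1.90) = -16.25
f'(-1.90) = 38.11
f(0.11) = 0.60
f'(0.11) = -1.84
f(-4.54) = -376.50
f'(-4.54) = 268.47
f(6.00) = 1137.13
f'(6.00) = 555.32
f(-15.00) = -15578.45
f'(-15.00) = 3166.67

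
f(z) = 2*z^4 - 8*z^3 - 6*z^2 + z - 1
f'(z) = 8*z^3 - 24*z^2 - 12*z + 1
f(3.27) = -112.94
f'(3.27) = -15.14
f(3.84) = -103.75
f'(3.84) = 54.01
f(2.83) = -99.26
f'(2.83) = -43.85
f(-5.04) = 2156.23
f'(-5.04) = -1572.35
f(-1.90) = 56.38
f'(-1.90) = -117.71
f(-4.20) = 1104.00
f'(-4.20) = -964.66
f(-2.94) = 296.92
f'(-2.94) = -374.46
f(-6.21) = 4651.65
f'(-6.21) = -2765.88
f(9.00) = 6812.00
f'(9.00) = 3781.00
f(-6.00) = 4097.00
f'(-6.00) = -2519.00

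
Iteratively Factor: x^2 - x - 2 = (x + 1)*(x - 2)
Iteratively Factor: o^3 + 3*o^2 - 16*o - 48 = (o - 4)*(o^2 + 7*o + 12) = (o - 4)*(o + 3)*(o + 4)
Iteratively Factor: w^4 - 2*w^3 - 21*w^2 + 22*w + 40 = (w + 1)*(w^3 - 3*w^2 - 18*w + 40) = (w - 2)*(w + 1)*(w^2 - w - 20) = (w - 5)*(w - 2)*(w + 1)*(w + 4)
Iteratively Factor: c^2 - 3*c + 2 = (c - 1)*(c - 2)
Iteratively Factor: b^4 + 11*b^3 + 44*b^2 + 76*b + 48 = (b + 3)*(b^3 + 8*b^2 + 20*b + 16) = (b + 2)*(b + 3)*(b^2 + 6*b + 8) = (b + 2)^2*(b + 3)*(b + 4)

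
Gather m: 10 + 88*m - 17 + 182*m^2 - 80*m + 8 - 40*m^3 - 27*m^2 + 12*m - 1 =-40*m^3 + 155*m^2 + 20*m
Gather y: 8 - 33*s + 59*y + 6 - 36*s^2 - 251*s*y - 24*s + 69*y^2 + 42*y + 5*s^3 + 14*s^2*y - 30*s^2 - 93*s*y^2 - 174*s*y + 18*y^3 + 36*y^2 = 5*s^3 - 66*s^2 - 57*s + 18*y^3 + y^2*(105 - 93*s) + y*(14*s^2 - 425*s + 101) + 14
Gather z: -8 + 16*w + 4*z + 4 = 16*w + 4*z - 4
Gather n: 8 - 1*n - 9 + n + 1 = 0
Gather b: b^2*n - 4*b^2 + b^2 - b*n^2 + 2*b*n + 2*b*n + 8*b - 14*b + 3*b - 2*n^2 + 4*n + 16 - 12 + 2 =b^2*(n - 3) + b*(-n^2 + 4*n - 3) - 2*n^2 + 4*n + 6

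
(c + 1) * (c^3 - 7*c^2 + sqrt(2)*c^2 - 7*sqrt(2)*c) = c^4 - 6*c^3 + sqrt(2)*c^3 - 6*sqrt(2)*c^2 - 7*c^2 - 7*sqrt(2)*c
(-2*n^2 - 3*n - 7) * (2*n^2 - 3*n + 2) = -4*n^4 - 9*n^2 + 15*n - 14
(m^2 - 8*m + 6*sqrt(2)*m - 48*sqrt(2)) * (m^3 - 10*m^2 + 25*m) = m^5 - 18*m^4 + 6*sqrt(2)*m^4 - 108*sqrt(2)*m^3 + 105*m^3 - 200*m^2 + 630*sqrt(2)*m^2 - 1200*sqrt(2)*m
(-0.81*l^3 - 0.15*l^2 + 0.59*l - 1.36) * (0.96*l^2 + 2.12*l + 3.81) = -0.7776*l^5 - 1.8612*l^4 - 2.8377*l^3 - 0.6263*l^2 - 0.6353*l - 5.1816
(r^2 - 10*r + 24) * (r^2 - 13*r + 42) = r^4 - 23*r^3 + 196*r^2 - 732*r + 1008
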